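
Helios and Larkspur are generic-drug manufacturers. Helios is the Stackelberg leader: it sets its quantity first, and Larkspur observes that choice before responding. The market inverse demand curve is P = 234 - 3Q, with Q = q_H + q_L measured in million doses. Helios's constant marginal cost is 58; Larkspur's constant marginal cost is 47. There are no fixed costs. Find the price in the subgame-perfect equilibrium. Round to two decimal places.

The follower Larkspur best-responds to any q_H: π_L = (234 - 3Q)q_L - 47q_L.
∂π_L/∂q_L = 187 - 3q_H - 6q_L = 0 gives the reaction function q_L = (187 - 3q_H)/6.
Helios substitutes q_L(q_H) into its own profit: π_H = q_H(234 - 3q_H - (187 - 3q_H)/2) - 58q_H = (281/2 - (3/2)q_H)q_H - 58q_H.
Maximising: ∂π_H/∂q_H = 165/2 - 3q_H = 0, giving q_H = 55/2.
Then q_L = (187 - 3·(55/2))/6 = 209/12.
Total output Q = 539/12, so price P = 234 - 3·(539/12) = 397/4.

99.25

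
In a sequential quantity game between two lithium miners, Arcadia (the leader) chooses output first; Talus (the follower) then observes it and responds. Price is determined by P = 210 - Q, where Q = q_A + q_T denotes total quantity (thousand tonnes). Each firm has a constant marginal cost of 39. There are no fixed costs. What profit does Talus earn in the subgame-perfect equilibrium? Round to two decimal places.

1827.56

Solve by backward induction. Given q_A, the follower Talus maximises π_T = (210 - q_A - q_T)q_T - 39q_T.
Follower FOC: 171 - q_A - 2q_T = 0, so q_T(q_A) = (171 - q_A)/2.
The leader anticipates this reaction. Substituting into P = 210 - Q gives P = 249/2 - (1/2)q_A, so π_A = (249/2 - (1/2)q_A)q_A - 39q_A.
The leader's first-order condition 171/2 - q_A = 0 yields q_A = 171/2.
Then q_T = (171 - 171/2)/2 = 171/4.
Price P = 210 - 513/4 = 327/4.
Talus's profit: (327/4 - 39)·(171/4) = 1827.5625.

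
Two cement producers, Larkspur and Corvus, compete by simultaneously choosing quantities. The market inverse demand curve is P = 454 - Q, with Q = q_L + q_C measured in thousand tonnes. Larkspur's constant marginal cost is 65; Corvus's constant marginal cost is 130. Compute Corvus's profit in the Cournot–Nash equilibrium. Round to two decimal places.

7453.44

Larkspur's profit: π_L = (454 - Q)q_L - (65q_L). Setting ∂π_L/∂q_L = 0: 389 - 2q_L - (q_C) = 0.
Corvus's profit: π_C = (454 - Q)q_C - (130q_C). Setting ∂π_C/∂q_C = 0: 324 - 2q_C - (q_L) = 0.
Best responses: q_L = (389 - q_C)/2, q_C = (324 - q_L)/2.
Substituting one into the other gives q_L = 454/3 and q_C = 259/3.
Price P = 454 - 713/3 = 649/3.
Corvus's profit: (649/3 - 130)·(259/3) = 7453.4444.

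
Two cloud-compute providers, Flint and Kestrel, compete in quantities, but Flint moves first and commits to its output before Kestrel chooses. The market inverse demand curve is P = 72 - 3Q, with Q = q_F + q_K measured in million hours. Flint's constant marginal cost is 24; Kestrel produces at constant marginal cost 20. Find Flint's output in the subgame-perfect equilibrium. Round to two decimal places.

7.33

The follower Kestrel best-responds to any q_F: π_K = (72 - 3Q)q_K - 20q_K.
Follower FOC: 52 - 3q_F - 6q_K = 0, so q_K(q_F) = (52 - 3q_F)/6.
The leader anticipates this reaction. Substituting into P = 72 - 3Q gives P = 46 - (3/2)q_F, so π_F = (46 - (3/2)q_F)q_F - 24q_F.
Leader FOC: 22 - 3q_F = 0, so q_F = 22/3.
Then q_K = (52 - 3·(22/3))/6 = 5.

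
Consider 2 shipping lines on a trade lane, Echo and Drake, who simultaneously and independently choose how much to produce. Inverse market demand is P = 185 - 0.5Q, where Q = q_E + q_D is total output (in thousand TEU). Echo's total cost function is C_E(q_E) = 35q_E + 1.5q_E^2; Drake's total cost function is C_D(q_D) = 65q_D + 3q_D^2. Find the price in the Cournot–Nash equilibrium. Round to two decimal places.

159.86

Echo's profit: π_E = (185 - 0.5Q)q_E - (35q_E + (3/2)q_E²). Setting ∂π_E/∂q_E = 0: 150 - 4q_E - (1/2)(q_D) = 0.
Drake's profit: π_D = (185 - 0.5Q)q_D - (65q_D + 3q_D²). Setting ∂π_D/∂q_D = 0: 120 - 7q_D - (1/2)(q_E) = 0.
Rearranging gives the reaction functions q_E = (150 - (1/2)q_D)/4 and q_D = (120 - (1/2)q_E)/7.
Solving the pair: q_E = 1320/37, q_D = 540/37.
Total output Q = 1860/37, so price P = 185 - (1/2)·(1860/37) = 159.8649.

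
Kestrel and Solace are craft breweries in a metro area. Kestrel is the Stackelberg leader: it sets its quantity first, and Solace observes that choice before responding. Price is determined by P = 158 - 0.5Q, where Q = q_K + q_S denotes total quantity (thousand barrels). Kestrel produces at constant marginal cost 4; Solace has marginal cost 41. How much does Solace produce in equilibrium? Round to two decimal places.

21.50

Solve by backward induction. Given q_K, the follower Solace maximises π_S = (158 - (1/2)q_K - (1/2)q_S)q_S - 41q_S.
Setting the follower's marginal profit to zero, 117 - (1/2)q_K - q_S = 0, i.e. q_S = (117 - (1/2)q_K).
The leader anticipates this reaction. Substituting into P = 158 - 0.5Q gives P = 199/2 - (1/4)q_K, so π_K = (199/2 - (1/4)q_K)q_K - 4q_K.
The leader's first-order condition 191/2 - (1/2)q_K = 0 yields q_K = 191.
Then q_S = (117 - (1/2)·191) = 43/2.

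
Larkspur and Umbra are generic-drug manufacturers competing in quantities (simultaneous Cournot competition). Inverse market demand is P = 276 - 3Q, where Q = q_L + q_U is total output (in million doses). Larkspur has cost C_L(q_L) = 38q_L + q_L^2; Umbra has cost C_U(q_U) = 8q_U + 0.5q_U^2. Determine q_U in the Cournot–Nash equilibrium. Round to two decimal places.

Larkspur's profit: π_L = (276 - 3Q)q_L - (38q_L + q_L²). Setting ∂π_L/∂q_L = 0: 238 - 8q_L - 3(q_U) = 0.
Umbra's profit: π_U = (276 - 3Q)q_U - (8q_U + (1/2)q_U²). Setting ∂π_U/∂q_U = 0: 268 - 7q_U - 3(q_L) = 0.
So q_L = (238 - 3q_U)/8 and q_U = (268 - 3q_L)/7.
Solving the pair: q_L = 862/47, q_U = 1430/47.

30.43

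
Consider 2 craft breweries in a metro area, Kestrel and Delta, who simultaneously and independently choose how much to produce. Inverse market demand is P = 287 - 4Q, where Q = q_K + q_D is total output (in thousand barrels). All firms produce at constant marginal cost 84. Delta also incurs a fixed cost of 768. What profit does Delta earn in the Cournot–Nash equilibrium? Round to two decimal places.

A representative firm's profit is π_i = q_i(287 - 4Q) - 84q_i.
Setting ∂π_i/∂q_i = 0 with rivals' quantities fixed: 203 - 8q_i - 4q_j = 0.
With identical firms every q_j equals q_i, so q_j = q_i and 203 = 12q_i, giving q_i = 203/12.
Price P = 287 - 4·(203/6) = 455/3.
Delta's profit: (455/3 - 84)·(203/12) - 768 = 376.6944.

376.69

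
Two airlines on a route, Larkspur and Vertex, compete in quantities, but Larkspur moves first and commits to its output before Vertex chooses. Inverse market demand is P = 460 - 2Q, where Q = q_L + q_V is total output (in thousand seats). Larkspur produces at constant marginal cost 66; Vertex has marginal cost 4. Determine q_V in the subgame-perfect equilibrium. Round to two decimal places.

Solve by backward induction. Given q_L, the follower Vertex maximises π_V = (460 - 2q_L - 2q_V)q_V - 4q_V.
Follower FOC: 456 - 2q_L - 4q_V = 0, so q_V(q_L) = (456 - 2q_L)/4.
The leader anticipates this reaction. Substituting into P = 460 - 2Q gives P = 232 - q_L, so π_L = (232 - q_L)q_L - 66q_L.
The leader's first-order condition 166 - 2q_L = 0 yields q_L = 83.
Then q_V = (456 - 2·83)/4 = 145/2.

72.50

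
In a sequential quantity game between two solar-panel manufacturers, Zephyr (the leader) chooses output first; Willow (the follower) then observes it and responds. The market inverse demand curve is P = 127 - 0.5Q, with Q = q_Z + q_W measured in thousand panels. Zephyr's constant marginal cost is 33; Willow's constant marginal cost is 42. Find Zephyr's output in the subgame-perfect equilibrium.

103

Solve by backward induction. Given q_Z, the follower Willow maximises π_W = (127 - (1/2)q_Z - (1/2)q_W)q_W - 42q_W.
Setting the follower's marginal profit to zero, 85 - (1/2)q_Z - q_W = 0, i.e. q_W = (85 - (1/2)q_Z).
The leader anticipates this reaction. Substituting into P = 127 - 0.5Q gives P = 169/2 - (1/4)q_Z, so π_Z = (169/2 - (1/4)q_Z)q_Z - 33q_Z.
Leader FOC: 103/2 - (1/2)q_Z = 0, so q_Z = 103.
Then q_W = (85 - (1/2)·103) = 67/2.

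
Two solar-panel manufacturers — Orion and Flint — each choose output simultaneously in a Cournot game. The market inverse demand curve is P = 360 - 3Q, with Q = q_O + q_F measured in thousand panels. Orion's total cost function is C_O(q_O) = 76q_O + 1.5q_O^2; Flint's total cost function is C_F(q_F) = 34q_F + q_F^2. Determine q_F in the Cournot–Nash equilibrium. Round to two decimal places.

Orion's profit: π_O = (360 - 3Q)q_O - (76q_O + (3/2)q_O²). Setting ∂π_O/∂q_O = 0: 284 - 9q_O - 3(q_F) = 0.
Flint's first-order condition: 326 - 8q_F - 3(q_O) = 0.
Rearranging gives the reaction functions q_O = (284 - 3q_F)/9 and q_F = (326 - 3q_O)/8.
Solving the pair: q_O = 1294/63, q_F = 694/21.

33.05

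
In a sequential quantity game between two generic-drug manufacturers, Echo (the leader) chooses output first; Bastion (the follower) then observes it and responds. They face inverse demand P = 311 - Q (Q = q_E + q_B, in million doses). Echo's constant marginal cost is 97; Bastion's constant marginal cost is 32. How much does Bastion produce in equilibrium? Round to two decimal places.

The follower Bastion best-responds to any q_E: π_B = (311 - Q)q_B - 32q_B.
Follower FOC: 279 - q_E - 2q_B = 0, so q_B(q_E) = (279 - q_E)/2.
The leader anticipates this reaction. Substituting into P = 311 - Q gives P = 343/2 - (1/2)q_E, so π_E = (343/2 - (1/2)q_E)q_E - 97q_E.
The leader's first-order condition 149/2 - q_E = 0 yields q_E = 149/2.
Then q_B = (279 - 149/2)/2 = 409/4.

102.25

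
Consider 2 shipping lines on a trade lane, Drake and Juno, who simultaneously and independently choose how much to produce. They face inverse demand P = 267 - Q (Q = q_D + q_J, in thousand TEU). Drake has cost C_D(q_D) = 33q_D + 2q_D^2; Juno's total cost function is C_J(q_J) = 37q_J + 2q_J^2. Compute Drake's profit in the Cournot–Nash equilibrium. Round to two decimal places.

3375.37

Drake's profit: π_D = (267 - Q)q_D - (33q_D + 2q_D²). Setting ∂π_D/∂q_D = 0: 234 - 6q_D - (q_J) = 0.
Juno's first-order condition: 230 - 6q_J - (q_D) = 0.
Rearranging gives the reaction functions q_D = (234 - q_J)/6 and q_J = (230 - q_D)/6.
Solving the pair: q_D = 1174/35, q_J = 1146/35.
Price P = 267 - 464/7 = 1405/7.
Drake's profit: (1405/7)·(1174/35) - 33·(1174/35) - 2(1174/35)² = 3375.3698.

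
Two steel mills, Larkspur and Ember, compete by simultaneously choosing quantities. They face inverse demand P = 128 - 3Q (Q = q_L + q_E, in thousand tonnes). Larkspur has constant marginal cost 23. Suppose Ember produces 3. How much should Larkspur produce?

With the rival's output fixed at 3, Larkspur's profit is π_L = (128 - 3·3 - 3q_L)q_L - (23q_L) = (119 - 3q_L)q_L - (23q_L).
∂π_L/∂q_L = 96 - 6q_L = 0, so q_L = 16.

16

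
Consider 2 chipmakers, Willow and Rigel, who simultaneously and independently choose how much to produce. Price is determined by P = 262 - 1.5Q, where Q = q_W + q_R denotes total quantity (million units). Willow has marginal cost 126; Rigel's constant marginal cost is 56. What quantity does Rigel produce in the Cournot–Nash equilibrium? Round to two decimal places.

61.33

Willow's profit: π_W = (262 - 1.5Q)q_W - (126q_W). Setting ∂π_W/∂q_W = 0: 136 - 3q_W - (3/2)(q_R) = 0.
Rigel's profit: π_R = (262 - 1.5Q)q_R - (56q_R). Setting ∂π_R/∂q_R = 0: 206 - 3q_R - (3/2)(q_W) = 0.
Best responses: q_W = (136 - (3/2)q_R)/3, q_R = (206 - (3/2)q_W)/3.
Substituting one into the other gives q_W = 44/3 and q_R = 184/3.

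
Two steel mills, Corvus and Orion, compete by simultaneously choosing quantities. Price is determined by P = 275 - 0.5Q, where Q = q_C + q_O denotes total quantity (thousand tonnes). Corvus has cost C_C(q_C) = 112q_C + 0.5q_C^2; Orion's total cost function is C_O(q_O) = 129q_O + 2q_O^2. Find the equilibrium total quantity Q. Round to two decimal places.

Corvus's profit: π_C = (275 - 0.5Q)q_C - (112q_C + (1/2)q_C²). Setting ∂π_C/∂q_C = 0: 163 - 2q_C - (1/2)(q_O) = 0.
Orion's first-order condition: 146 - 5q_O - (1/2)(q_C) = 0.
Rearranging gives the reaction functions q_C = (163 - (1/2)q_O)/2 and q_O = (146 - (1/2)q_C)/5.
Solving the pair: q_C = 76.1026, q_O = 842/39.
Total output Q = 76.1026 + 842/39 = 1270/13.

97.69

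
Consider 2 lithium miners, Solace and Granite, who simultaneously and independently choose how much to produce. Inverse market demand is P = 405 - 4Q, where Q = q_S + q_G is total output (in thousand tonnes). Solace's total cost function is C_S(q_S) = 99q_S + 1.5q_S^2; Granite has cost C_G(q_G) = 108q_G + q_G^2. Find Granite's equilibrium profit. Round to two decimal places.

2361.84

Solace's profit: π_S = (405 - 4Q)q_S - (99q_S + (3/2)q_S²). Setting ∂π_S/∂q_S = 0: 306 - 11q_S - 4(q_G) = 0.
Granite's profit: π_G = (405 - 4Q)q_G - (108q_G + q_G²). Setting ∂π_G/∂q_G = 0: 297 - 10q_G - 4(q_S) = 0.
So q_S = (306 - 4q_G)/11 and q_G = (297 - 4q_S)/10.
Substituting one into the other gives q_S = 936/47 and q_G = 21.7340.
Price P = 405 - 4·41.6489 = 238.4043.
Granite's profit: 238.4043·21.7340 - 108·21.7340 - 21.7340² = 2361.8430.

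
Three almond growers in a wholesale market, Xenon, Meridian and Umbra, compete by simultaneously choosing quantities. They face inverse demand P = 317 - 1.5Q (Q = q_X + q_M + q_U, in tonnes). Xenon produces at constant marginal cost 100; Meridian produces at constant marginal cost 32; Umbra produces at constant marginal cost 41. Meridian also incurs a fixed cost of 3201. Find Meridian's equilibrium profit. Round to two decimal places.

Xenon's profit: π_X = (317 - 1.5Q)q_X - (100q_X). Setting ∂π_X/∂q_X = 0: 217 - 3q_X - (3/2)(q_M + q_U) = 0.
Meridian's profit: π_M = (317 - 1.5Q)q_M - (32q_M). Setting ∂π_M/∂q_M = 0: 285 - 3q_M - (3/2)(q_X + q_U) = 0.
Umbra's first-order condition: 276 - 3q_U - (3/2)(q_X + q_M) = 0.
Adding the 3 conditions: 778 − 3Q − 3Q = 0, i.e. Q = 389/3.
Back-substituting: q_X = (217 − 389/2)/(3/2) = 15, q_M = (285 − 389/2)/(3/2) = 181/3, q_U = (276 − 389/2)/(3/2) = 163/3.
Price P = 317 - (3/2)·(389/3) = 245/2.
Meridian's profit: (245/2 - 32)·(181/3) - 3201 = 2259.1667.

2259.17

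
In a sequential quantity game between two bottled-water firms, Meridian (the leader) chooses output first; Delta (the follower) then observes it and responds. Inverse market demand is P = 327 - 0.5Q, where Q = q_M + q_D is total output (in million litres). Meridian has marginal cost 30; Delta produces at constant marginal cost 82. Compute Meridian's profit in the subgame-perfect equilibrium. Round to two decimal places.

30450.25

Solve by backward induction. Given q_M, the follower Delta maximises π_D = (327 - (1/2)q_M - (1/2)q_D)q_D - 82q_D.
∂π_D/∂q_D = 245 - (1/2)q_M - q_D = 0 gives the reaction function q_D = (245 - (1/2)q_M).
Meridian substitutes q_D(q_M) into its own profit: π_M = q_M(327 - (1/2)q_M - (245 - (1/2)q_M)/2) - 30q_M = (409/2 - (1/4)q_M)q_M - 30q_M.
Maximising: ∂π_M/∂q_M = 349/2 - (1/2)q_M = 0, giving q_M = 349.
Then q_D = (245 - (1/2)·349) = 141/2.
Price P = 327 - (1/2)·(839/2) = 469/4.
Meridian's profit: (469/4 - 30)·349 = 30450.2500.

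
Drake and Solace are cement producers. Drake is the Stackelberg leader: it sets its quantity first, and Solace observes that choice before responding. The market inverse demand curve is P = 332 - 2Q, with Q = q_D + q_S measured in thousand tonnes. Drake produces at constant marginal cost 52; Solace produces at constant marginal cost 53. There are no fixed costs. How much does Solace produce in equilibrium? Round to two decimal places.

The follower Solace best-responds to any q_D: π_S = (332 - 2Q)q_S - 53q_S.
Setting the follower's marginal profit to zero, 279 - 2q_D - 4q_S = 0, i.e. q_S = (279 - 2q_D)/4.
The leader anticipates this reaction. Substituting into P = 332 - 2Q gives P = 385/2 - q_D, so π_D = (385/2 - q_D)q_D - 52q_D.
Leader FOC: 281/2 - 2q_D = 0, so q_D = 281/4.
Then q_S = (279 - 2·(281/4))/4 = 277/8.

34.63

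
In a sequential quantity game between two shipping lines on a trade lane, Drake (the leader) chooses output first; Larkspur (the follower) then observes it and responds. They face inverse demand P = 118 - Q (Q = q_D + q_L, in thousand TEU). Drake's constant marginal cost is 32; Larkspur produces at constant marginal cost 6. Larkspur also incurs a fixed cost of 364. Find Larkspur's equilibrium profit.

Solve by backward induction. Given q_D, the follower Larkspur maximises π_L = (118 - q_D - q_L)q_L - 6q_L.
∂π_L/∂q_L = 112 - q_D - 2q_L = 0 gives the reaction function q_L = (112 - q_D)/2.
Drake substitutes q_L(q_D) into its own profit: π_D = q_D(118 - q_D - (112 - q_D)/2) - 32q_D = (62 - (1/2)q_D)q_D - 32q_D.
Leader FOC: 30 - q_D = 0, so q_D = 30.
Then q_L = (112 - 30)/2 = 41.
Price P = 118 - 71 = 47.
Larkspur's profit: (47 - 6)·41 - 364 = 1317.

1317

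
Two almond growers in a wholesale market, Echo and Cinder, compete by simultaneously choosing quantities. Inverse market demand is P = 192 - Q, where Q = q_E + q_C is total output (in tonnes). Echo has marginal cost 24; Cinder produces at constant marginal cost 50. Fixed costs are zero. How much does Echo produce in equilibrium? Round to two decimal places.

Echo's profit: π_E = (192 - Q)q_E - (24q_E). Setting ∂π_E/∂q_E = 0: 168 - 2q_E - (q_C) = 0.
Cinder's first-order condition: 142 - 2q_C - (q_E) = 0.
Best responses: q_E = (168 - q_C)/2, q_C = (142 - q_E)/2.
Substituting one into the other gives q_E = 194/3 and q_C = 116/3.

64.67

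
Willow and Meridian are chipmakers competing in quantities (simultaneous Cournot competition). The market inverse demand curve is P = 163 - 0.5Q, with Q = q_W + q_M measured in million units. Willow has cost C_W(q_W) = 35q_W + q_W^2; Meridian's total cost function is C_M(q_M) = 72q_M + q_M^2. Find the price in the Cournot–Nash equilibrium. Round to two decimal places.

Willow's profit: π_W = (163 - 0.5Q)q_W - (35q_W + q_W²). Setting ∂π_W/∂q_W = 0: 128 - 3q_W - (1/2)(q_M) = 0.
Meridian's profit: π_M = (163 - 0.5Q)q_M - (72q_M + q_M²). Setting ∂π_M/∂q_M = 0: 91 - 3q_M - (1/2)(q_W) = 0.
Rearranging gives the reaction functions q_W = (128 - (1/2)q_M)/3 and q_M = (91 - (1/2)q_W)/3.
Solving the pair: q_W = 1354/35, q_M = 836/35.
Total output Q = 438/7, so price P = 163 - (1/2)·(438/7) = 922/7.

131.71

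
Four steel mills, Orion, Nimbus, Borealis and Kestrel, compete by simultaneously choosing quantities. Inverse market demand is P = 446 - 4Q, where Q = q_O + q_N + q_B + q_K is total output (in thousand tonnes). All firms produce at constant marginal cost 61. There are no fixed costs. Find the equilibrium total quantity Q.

A representative firm's profit is π_i = q_i(446 - 4Q) - 61q_i.
Setting ∂π_i/∂q_i = 0 with rivals' quantities fixed: 385 - 8q_i - 4·Σ_{j≠i} q_j = 0.
With identical firms every q_j equals q_i, so Σ_{j≠i} q_j = 3q_i and 385 = 20q_i, giving q_i = 77/4.
Total output Q = 77/4 + 77/4 + 77/4 + 77/4 = 77.

77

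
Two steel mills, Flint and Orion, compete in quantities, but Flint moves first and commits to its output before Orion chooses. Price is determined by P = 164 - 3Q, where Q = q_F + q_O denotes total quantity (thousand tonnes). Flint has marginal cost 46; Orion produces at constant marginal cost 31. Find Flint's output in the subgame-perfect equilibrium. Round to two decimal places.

17.17

The follower Orion best-responds to any q_F: π_O = (164 - 3Q)q_O - 31q_O.
Setting the follower's marginal profit to zero, 133 - 3q_F - 6q_O = 0, i.e. q_O = (133 - 3q_F)/6.
The leader anticipates this reaction. Substituting into P = 164 - 3Q gives P = 195/2 - (3/2)q_F, so π_F = (195/2 - (3/2)q_F)q_F - 46q_F.
Leader FOC: 103/2 - 3q_F = 0, so q_F = 103/6.
Then q_O = (133 - 3·(103/6))/6 = 163/12.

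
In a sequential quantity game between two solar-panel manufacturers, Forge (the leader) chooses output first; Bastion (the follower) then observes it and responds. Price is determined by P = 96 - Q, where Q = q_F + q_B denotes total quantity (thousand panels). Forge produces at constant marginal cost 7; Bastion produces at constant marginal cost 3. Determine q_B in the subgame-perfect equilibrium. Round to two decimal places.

25.25

Solve by backward induction. Given q_F, the follower Bastion maximises π_B = (96 - q_F - q_B)q_B - 3q_B.
Setting the follower's marginal profit to zero, 93 - q_F - 2q_B = 0, i.e. q_B = (93 - q_F)/2.
The leader anticipates this reaction. Substituting into P = 96 - Q gives P = 99/2 - (1/2)q_F, so π_F = (99/2 - (1/2)q_F)q_F - 7q_F.
Leader FOC: 85/2 - q_F = 0, so q_F = 85/2.
Then q_B = (93 - 85/2)/2 = 101/4.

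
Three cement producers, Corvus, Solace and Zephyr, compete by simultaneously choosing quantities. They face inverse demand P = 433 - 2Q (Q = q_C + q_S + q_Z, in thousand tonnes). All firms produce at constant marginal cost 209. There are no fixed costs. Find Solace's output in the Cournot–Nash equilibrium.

A representative firm's profit is π_i = q_i(433 - 2Q) - 209q_i.
First-order condition (treating rivals' output as given): 224 - 4q_i - 2·Σ_{j≠i} q_j = 0.
With identical firms every q_j equals q_i, so Σ_{j≠i} q_j = 2q_i and 224 = 8q_i, giving q_i = 28.

28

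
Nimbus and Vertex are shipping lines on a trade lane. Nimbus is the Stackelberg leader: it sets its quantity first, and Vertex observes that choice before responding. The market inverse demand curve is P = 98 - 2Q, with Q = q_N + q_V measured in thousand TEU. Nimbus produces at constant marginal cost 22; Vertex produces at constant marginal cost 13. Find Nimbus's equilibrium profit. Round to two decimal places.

Solve by backward induction. Given q_N, the follower Vertex maximises π_V = (98 - 2q_N - 2q_V)q_V - 13q_V.
Setting the follower's marginal profit to zero, 85 - 2q_N - 4q_V = 0, i.e. q_V = (85 - 2q_N)/4.
Nimbus substitutes q_V(q_N) into its own profit: π_N = q_N(98 - 2q_N - (85 - 2q_N)/2) - 22q_N = (111/2 - q_N)q_N - 22q_N.
Maximising: ∂π_N/∂q_N = 67/2 - 2q_N = 0, giving q_N = 67/4.
Then q_V = (85 - 2·(67/4))/4 = 103/8.
Price P = 98 - 2·(237/8) = 155/4.
Nimbus's profit: (155/4 - 22)·(67/4) = 280.5625.

280.56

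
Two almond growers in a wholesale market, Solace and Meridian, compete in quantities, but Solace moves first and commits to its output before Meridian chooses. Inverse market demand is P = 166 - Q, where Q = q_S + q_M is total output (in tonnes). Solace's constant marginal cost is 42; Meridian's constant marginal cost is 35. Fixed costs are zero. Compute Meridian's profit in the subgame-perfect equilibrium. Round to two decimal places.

The follower Meridian best-responds to any q_S: π_M = (166 - Q)q_M - 35q_M.
∂π_M/∂q_M = 131 - q_S - 2q_M = 0 gives the reaction function q_M = (131 - q_S)/2.
The leader anticipates this reaction. Substituting into P = 166 - Q gives P = 201/2 - (1/2)q_S, so π_S = (201/2 - (1/2)q_S)q_S - 42q_S.
Maximising: ∂π_S/∂q_S = 117/2 - q_S = 0, giving q_S = 117/2.
Then q_M = (131 - 117/2)/2 = 145/4.
Price P = 166 - 379/4 = 285/4.
Meridian's profit: (285/4 - 35)·(145/4) = 1314.0625.

1314.06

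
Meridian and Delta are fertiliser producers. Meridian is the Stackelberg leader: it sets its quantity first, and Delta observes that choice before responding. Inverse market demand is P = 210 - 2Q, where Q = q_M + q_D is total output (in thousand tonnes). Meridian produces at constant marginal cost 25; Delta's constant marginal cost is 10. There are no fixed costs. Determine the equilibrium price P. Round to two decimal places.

67.50

Solve by backward induction. Given q_M, the follower Delta maximises π_D = (210 - 2q_M - 2q_D)q_D - 10q_D.
Follower FOC: 200 - 2q_M - 4q_D = 0, so q_D(q_M) = (200 - 2q_M)/4.
The leader anticipates this reaction. Substituting into P = 210 - 2Q gives P = 110 - q_M, so π_M = (110 - q_M)q_M - 25q_M.
Maximising: ∂π_M/∂q_M = 85 - 2q_M = 0, giving q_M = 85/2.
Then q_D = (200 - 2·(85/2))/4 = 115/4.
Total output Q = 285/4, so price P = 210 - 2·(285/4) = 135/2.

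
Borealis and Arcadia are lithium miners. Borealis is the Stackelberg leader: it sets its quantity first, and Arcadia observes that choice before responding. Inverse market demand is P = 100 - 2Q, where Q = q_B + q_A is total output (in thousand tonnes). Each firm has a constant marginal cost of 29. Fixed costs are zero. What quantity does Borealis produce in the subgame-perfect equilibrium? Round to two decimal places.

Solve by backward induction. Given q_B, the follower Arcadia maximises π_A = (100 - 2q_B - 2q_A)q_A - 29q_A.
Setting the follower's marginal profit to zero, 71 - 2q_B - 4q_A = 0, i.e. q_A = (71 - 2q_B)/4.
Borealis substitutes q_A(q_B) into its own profit: π_B = q_B(100 - 2q_B - (71 - 2q_B)/2) - 29q_B = (129/2 - q_B)q_B - 29q_B.
The leader's first-order condition 71/2 - 2q_B = 0 yields q_B = 71/4.
Then q_A = (71 - 2·(71/4))/4 = 71/8.

17.75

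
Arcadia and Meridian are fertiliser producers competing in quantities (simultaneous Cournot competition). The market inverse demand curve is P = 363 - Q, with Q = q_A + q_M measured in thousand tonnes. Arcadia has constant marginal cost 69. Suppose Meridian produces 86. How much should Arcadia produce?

With the rival's output fixed at 86, Arcadia's profit is π_A = (363 - 86 - q_A)q_A - (69q_A) = (277 - q_A)q_A - (69q_A).
∂π_A/∂q_A = 208 - 2q_A = 0, so q_A = 104.

104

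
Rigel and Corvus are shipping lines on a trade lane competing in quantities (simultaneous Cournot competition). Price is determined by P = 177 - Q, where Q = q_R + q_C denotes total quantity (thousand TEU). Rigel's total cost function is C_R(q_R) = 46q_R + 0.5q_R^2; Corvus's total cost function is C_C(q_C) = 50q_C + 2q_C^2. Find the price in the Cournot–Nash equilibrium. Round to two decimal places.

123.53

Rigel's profit: π_R = (177 - Q)q_R - (46q_R + (1/2)q_R²). Setting ∂π_R/∂q_R = 0: 131 - 3q_R - (q_C) = 0.
Corvus's profit: π_C = (177 - Q)q_C - (50q_C + 2q_C²). Setting ∂π_C/∂q_C = 0: 127 - 6q_C - (q_R) = 0.
Best responses: q_R = (131 - q_C)/3, q_C = (127 - q_R)/6.
Solving the pair: q_R = 659/17, q_C = 250/17.
Total output Q = 909/17, so price P = 177 - 909/17 = 123.5294.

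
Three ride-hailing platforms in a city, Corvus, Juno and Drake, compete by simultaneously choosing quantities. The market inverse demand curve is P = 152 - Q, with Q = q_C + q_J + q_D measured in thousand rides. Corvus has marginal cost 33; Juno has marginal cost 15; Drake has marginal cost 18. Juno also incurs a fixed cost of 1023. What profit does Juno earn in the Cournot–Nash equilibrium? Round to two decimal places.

Corvus's profit: π_C = (152 - Q)q_C - (33q_C). Setting ∂π_C/∂q_C = 0: 119 - 2q_C - (q_J + q_D) = 0.
Juno's profit: π_J = (152 - Q)q_J - (15q_J). Setting ∂π_J/∂q_J = 0: 137 - 2q_J - (q_C + q_D) = 0.
Drake's first-order condition: 134 - 2q_D - (q_C + q_J) = 0.
Adding the 3 conditions: 390 − 2Q − 2Q = 0, i.e. Q = 195/2.
Back-substituting: q_C = (119 − 195/2) = 43/2, q_J = (137 − 195/2) = 79/2, q_D = (134 − 195/2) = 73/2.
Price P = 152 - 195/2 = 109/2.
Juno's profit: (109/2 - 15)·(79/2) - 1023 = 537.2500.

537.25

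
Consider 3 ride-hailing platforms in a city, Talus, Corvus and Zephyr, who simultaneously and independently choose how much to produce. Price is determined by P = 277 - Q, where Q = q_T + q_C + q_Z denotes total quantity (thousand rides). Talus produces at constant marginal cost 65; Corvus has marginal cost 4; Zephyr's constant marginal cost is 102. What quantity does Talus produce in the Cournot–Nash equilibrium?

47

Talus's profit: π_T = (277 - Q)q_T - (65q_T). Setting ∂π_T/∂q_T = 0: 212 - 2q_T - (q_C + q_Z) = 0.
Corvus's profit: π_C = (277 - Q)q_C - (4q_C). Setting ∂π_C/∂q_C = 0: 273 - 2q_C - (q_T + q_Z) = 0.
Zephyr's first-order condition: 175 - 2q_Z - (q_T + q_C) = 0.
Adding the 3 first-order conditions: 660 − 4Q = 0, so Q = 165.
Back-substituting: q_T = (212 − 165) = 47, q_C = (273 − 165) = 108, q_Z = (175 − 165) = 10.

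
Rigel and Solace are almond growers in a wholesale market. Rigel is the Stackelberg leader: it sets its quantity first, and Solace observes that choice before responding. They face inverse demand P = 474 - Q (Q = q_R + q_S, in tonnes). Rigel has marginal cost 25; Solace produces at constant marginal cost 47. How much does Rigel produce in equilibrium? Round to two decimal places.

Solve by backward induction. Given q_R, the follower Solace maximises π_S = (474 - q_R - q_S)q_S - 47q_S.
∂π_S/∂q_S = 427 - q_R - 2q_S = 0 gives the reaction function q_S = (427 - q_R)/2.
The leader anticipates this reaction. Substituting into P = 474 - Q gives P = 521/2 - (1/2)q_R, so π_R = (521/2 - (1/2)q_R)q_R - 25q_R.
Maximising: ∂π_R/∂q_R = 471/2 - q_R = 0, giving q_R = 471/2.
Then q_S = (427 - 471/2)/2 = 383/4.

235.50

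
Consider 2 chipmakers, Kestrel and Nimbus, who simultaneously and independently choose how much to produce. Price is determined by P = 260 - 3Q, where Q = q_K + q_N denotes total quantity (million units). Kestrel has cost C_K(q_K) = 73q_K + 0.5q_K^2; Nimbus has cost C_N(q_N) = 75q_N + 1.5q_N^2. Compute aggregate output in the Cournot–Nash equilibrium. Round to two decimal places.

34.48

Kestrel's profit: π_K = (260 - 3Q)q_K - (73q_K + (1/2)q_K²). Setting ∂π_K/∂q_K = 0: 187 - 7q_K - 3(q_N) = 0.
Nimbus's profit: π_N = (260 - 3Q)q_N - (75q_N + (3/2)q_N²). Setting ∂π_N/∂q_N = 0: 185 - 9q_N - 3(q_K) = 0.
Best responses: q_K = (187 - 3q_N)/7, q_N = (185 - 3q_K)/9.
Solving the pair: q_K = 188/9, q_N = 367/27.
Total output Q = 188/9 + 367/27 = 931/27.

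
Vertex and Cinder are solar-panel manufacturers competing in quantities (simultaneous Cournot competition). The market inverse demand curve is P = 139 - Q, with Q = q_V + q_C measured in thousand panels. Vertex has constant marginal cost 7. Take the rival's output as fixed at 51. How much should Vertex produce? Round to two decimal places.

With the rival's output fixed at 51, Vertex's profit is π_V = (139 - 51 - q_V)q_V - (7q_V) = (88 - q_V)q_V - (7q_V).
∂π_V/∂q_V = 81 - 2q_V = 0, so q_V = 81/2.

40.50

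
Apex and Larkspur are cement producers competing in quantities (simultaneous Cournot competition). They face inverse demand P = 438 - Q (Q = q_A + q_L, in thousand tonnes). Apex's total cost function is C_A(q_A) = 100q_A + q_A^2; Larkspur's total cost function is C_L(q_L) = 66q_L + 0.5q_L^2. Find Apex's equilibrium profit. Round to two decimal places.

6812.63

Apex's profit: π_A = (438 - Q)q_A - (100q_A + q_A²). Setting ∂π_A/∂q_A = 0: 338 - 4q_A - (q_L) = 0.
Larkspur's profit: π_L = (438 - Q)q_L - (66q_L + (1/2)q_L²). Setting ∂π_L/∂q_L = 0: 372 - 3q_L - (q_A) = 0.
So q_A = (338 - q_L)/4 and q_L = (372 - q_A)/3.
Substituting one into the other gives q_A = 642/11 and q_L = 1150/11.
Price P = 438 - 1792/11 = 275.0909.
Apex's profit: 275.0909·(642/11) - 100·(642/11) - (642/11)² = 6812.6281.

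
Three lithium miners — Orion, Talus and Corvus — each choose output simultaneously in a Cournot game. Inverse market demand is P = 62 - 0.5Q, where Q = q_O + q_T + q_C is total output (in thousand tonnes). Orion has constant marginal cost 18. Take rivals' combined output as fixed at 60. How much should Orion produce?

With rivals' combined output fixed at 60, Orion's profit is π_O = (62 - (1/2)·60 - (1/2)q_O)q_O - (18q_O) = (32 - (1/2)q_O)q_O - (18q_O).
∂π_O/∂q_O = 14 - q_O = 0, so q_O = 14.

14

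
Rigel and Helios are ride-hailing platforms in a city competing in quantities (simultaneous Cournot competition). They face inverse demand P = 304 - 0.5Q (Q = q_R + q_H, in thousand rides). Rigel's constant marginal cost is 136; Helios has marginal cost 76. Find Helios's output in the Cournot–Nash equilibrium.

192

Rigel's profit: π_R = (304 - 0.5Q)q_R - (136q_R). Setting ∂π_R/∂q_R = 0: 168 - q_R - (1/2)(q_H) = 0.
Helios's profit: π_H = (304 - 0.5Q)q_H - (76q_H). Setting ∂π_H/∂q_H = 0: 228 - q_H - (1/2)(q_R) = 0.
Best responses: q_R = (168 - (1/2)q_H), q_H = (228 - (1/2)q_R).
Solving the pair: q_R = 72, q_H = 192.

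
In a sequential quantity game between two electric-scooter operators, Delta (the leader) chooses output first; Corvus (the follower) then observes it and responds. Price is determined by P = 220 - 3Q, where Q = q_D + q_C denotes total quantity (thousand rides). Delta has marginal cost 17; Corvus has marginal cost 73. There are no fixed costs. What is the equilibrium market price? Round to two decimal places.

The follower Corvus best-responds to any q_D: π_C = (220 - 3Q)q_C - 73q_C.
∂π_C/∂q_C = 147 - 3q_D - 6q_C = 0 gives the reaction function q_C = (147 - 3q_D)/6.
The leader anticipates this reaction. Substituting into P = 220 - 3Q gives P = 293/2 - (3/2)q_D, so π_D = (293/2 - (3/2)q_D)q_D - 17q_D.
The leader's first-order condition 259/2 - 3q_D = 0 yields q_D = 259/6.
Then q_C = (147 - 3·(259/6))/6 = 35/12.
Total output Q = 553/12, so price P = 220 - 3·(553/12) = 327/4.

81.75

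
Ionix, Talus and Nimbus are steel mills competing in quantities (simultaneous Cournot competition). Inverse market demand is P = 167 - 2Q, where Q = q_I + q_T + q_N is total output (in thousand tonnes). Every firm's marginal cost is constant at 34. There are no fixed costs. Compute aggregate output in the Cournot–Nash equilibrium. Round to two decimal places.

49.88

Each firm earns π_i = (167 - 2Q)q_i - 34q_i.
First-order condition (treating rivals' output as given): 133 - 4q_i - 2·Σ_{j≠i} q_j = 0.
With identical firms every q_j equals q_i, so Σ_{j≠i} q_j = 2q_i and 133 = 8q_i, giving q_i = 133/8.
Total output Q = 133/8 + 133/8 + 133/8 = 399/8.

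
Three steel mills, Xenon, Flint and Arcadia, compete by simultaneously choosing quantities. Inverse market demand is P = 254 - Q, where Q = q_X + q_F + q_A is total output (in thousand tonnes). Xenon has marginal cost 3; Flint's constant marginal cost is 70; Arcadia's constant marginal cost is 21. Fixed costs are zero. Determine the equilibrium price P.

Xenon's profit: π_X = (254 - Q)q_X - (3q_X). Setting ∂π_X/∂q_X = 0: 251 - 2q_X - (q_F + q_A) = 0.
Flint's profit: π_F = (254 - Q)q_F - (70q_F). Setting ∂π_F/∂q_F = 0: 184 - 2q_F - (q_X + q_A) = 0.
Arcadia's profit: π_A = (254 - Q)q_A - (21q_A). Setting ∂π_A/∂q_A = 0: 233 - 2q_A - (q_X + q_F) = 0.
Adding the 3 first-order conditions: 668 − 4Q = 0, so Q = 167.
Back-substituting: q_X = (251 − 167) = 84, q_F = (184 − 167) = 17, q_A = (233 − 167) = 66.
Total output Q = 167, so price P = 254 - 167 = 87.

87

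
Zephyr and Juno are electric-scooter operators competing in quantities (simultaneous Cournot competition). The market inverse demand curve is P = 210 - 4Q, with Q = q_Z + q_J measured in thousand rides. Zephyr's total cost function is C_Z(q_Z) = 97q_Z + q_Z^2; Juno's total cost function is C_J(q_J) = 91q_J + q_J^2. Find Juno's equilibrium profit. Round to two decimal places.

385.94

Zephyr's profit: π_Z = (210 - 4Q)q_Z - (97q_Z + q_Z²). Setting ∂π_Z/∂q_Z = 0: 113 - 10q_Z - 4(q_J) = 0.
Juno's first-order condition: 119 - 10q_J - 4(q_Z) = 0.
Rearranging gives the reaction functions q_Z = (113 - 4q_J)/10 and q_J = (119 - 4q_Z)/10.
Solving the pair: q_Z = 109/14, q_J = 123/14.
Price P = 210 - 4·(116/7) = 1006/7.
Juno's profit: (1006/7)·(123/14) - 91·(123/14) - (123/14)² = 385.9439.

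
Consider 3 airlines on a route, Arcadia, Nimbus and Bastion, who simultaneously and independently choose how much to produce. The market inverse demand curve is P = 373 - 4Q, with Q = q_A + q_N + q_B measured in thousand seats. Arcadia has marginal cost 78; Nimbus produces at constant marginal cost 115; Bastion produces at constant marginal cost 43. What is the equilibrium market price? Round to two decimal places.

Arcadia's profit: π_A = (373 - 4Q)q_A - (78q_A). Setting ∂π_A/∂q_A = 0: 295 - 8q_A - 4(q_N + q_B) = 0.
Nimbus's profit: π_N = (373 - 4Q)q_N - (115q_N). Setting ∂π_N/∂q_N = 0: 258 - 8q_N - 4(q_A + q_B) = 0.
Bastion's profit: π_B = (373 - 4Q)q_B - (43q_B). Setting ∂π_B/∂q_B = 0: 330 - 8q_B - 4(q_A + q_N) = 0.
Summing all 3 equations gives 883 − 16Q = 0, hence Q = 883/16.
Back-substituting: q_A = (295 − 883/4)/4 = 297/16, q_N = (258 − 883/4)/4 = 149/16, q_B = (330 − 883/4)/4 = 437/16.
Total output Q = 883/16, so price P = 373 - 4·(883/16) = 609/4.

152.25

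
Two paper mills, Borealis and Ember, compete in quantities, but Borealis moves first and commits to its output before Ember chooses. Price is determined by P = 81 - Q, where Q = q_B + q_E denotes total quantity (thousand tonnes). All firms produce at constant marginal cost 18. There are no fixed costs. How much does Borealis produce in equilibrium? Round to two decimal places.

Solve by backward induction. Given q_B, the follower Ember maximises π_E = (81 - q_B - q_E)q_E - 18q_E.
∂π_E/∂q_E = 63 - q_B - 2q_E = 0 gives the reaction function q_E = (63 - q_B)/2.
Borealis substitutes q_E(q_B) into its own profit: π_B = q_B(81 - q_B - (63 - q_B)/2) - 18q_B = (99/2 - (1/2)q_B)q_B - 18q_B.
Maximising: ∂π_B/∂q_B = 63/2 - q_B = 0, giving q_B = 63/2.
Then q_E = (63 - 63/2)/2 = 63/4.

31.50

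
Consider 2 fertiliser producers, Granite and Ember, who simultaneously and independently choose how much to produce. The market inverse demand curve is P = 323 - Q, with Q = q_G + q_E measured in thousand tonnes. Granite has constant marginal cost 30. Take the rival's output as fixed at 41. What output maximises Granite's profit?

126

With the rival's output fixed at 41, Granite's profit is π_G = (323 - 41 - q_G)q_G - (30q_G) = (282 - q_G)q_G - (30q_G).
∂π_G/∂q_G = 252 - 2q_G = 0, so q_G = 126.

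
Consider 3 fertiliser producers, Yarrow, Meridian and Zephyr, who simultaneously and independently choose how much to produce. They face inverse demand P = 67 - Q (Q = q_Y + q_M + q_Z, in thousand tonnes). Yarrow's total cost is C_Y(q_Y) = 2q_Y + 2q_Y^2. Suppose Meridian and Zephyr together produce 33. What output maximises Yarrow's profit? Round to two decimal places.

With rivals' combined output fixed at 33, Yarrow's profit is π_Y = (67 - 33 - q_Y)q_Y - (2q_Y + 2q_Y²) = (34 - q_Y)q_Y - (2q_Y + 2q_Y²).
∂π_Y/∂q_Y = 32 - 6q_Y = 0, so q_Y = 16/3.

5.33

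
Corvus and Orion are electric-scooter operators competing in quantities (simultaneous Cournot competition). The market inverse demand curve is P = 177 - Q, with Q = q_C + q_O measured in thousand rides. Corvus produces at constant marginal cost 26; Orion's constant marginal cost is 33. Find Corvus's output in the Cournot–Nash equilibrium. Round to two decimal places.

52.67

Corvus's profit: π_C = (177 - Q)q_C - (26q_C). Setting ∂π_C/∂q_C = 0: 151 - 2q_C - (q_O) = 0.
Orion's profit: π_O = (177 - Q)q_O - (33q_O). Setting ∂π_O/∂q_O = 0: 144 - 2q_O - (q_C) = 0.
Rearranging gives the reaction functions q_C = (151 - q_O)/2 and q_O = (144 - q_C)/2.
Substituting one into the other gives q_C = 158/3 and q_O = 137/3.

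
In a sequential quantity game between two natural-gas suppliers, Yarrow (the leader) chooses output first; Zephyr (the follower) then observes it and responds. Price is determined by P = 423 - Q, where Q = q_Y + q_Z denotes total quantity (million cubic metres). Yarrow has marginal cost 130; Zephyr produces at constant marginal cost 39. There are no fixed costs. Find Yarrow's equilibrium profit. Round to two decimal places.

The follower Zephyr best-responds to any q_Y: π_Z = (423 - Q)q_Z - 39q_Z.
Setting the follower's marginal profit to zero, 384 - q_Y - 2q_Z = 0, i.e. q_Z = (384 - q_Y)/2.
Yarrow substitutes q_Z(q_Y) into its own profit: π_Y = q_Y(423 - q_Y - (384 - q_Y)/2) - 130q_Y = (231 - (1/2)q_Y)q_Y - 130q_Y.
The leader's first-order condition 101 - q_Y = 0 yields q_Y = 101.
Then q_Z = (384 - 101)/2 = 283/2.
Price P = 423 - 485/2 = 361/2.
Yarrow's profit: (361/2 - 130)·101 = 5100.5000.

5100.50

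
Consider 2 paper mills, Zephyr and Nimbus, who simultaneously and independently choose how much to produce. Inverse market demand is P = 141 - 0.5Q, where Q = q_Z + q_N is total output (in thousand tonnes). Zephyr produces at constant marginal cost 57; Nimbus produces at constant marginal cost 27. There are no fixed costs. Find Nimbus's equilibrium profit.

Zephyr's profit: π_Z = (141 - 0.5Q)q_Z - (57q_Z). Setting ∂π_Z/∂q_Z = 0: 84 - q_Z - (1/2)(q_N) = 0.
Nimbus's first-order condition: 114 - q_N - (1/2)(q_Z) = 0.
Rearranging gives the reaction functions q_Z = (84 - (1/2)q_N) and q_N = (114 - (1/2)q_Z).
Substituting one into the other gives q_Z = 36 and q_N = 96.
Price P = 141 - (1/2)·132 = 75.
Nimbus's profit: (75 - 27)·96 = 4608.

4608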